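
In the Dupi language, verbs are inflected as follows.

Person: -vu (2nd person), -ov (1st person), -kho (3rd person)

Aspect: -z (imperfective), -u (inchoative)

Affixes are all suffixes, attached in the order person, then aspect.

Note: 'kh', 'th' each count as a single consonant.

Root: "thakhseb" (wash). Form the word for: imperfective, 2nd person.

Attach person 2nd person -vu → thakhsebvu.
Attach aspect imperfective -z → thakhsebvuz.

thakhsebvuz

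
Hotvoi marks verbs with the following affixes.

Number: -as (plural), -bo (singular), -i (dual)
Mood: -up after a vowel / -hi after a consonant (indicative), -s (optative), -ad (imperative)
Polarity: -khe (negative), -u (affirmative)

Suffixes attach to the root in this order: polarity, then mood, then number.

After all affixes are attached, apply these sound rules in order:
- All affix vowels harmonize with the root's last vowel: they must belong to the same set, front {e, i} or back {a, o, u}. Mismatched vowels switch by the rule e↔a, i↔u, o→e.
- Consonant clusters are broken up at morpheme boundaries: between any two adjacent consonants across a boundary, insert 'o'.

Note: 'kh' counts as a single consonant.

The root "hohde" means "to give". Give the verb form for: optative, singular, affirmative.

Attach polarity affirmative -u → hohdeu.
Attach mood optative -s → hohdeus.
Attach number singular -bo → hohdeusbo.
Apply vowel harmony: hohdeusbo → hohdeisbe.
Apply epenthesis: hohdeisbe → hohdeisobe.

hohdeisobe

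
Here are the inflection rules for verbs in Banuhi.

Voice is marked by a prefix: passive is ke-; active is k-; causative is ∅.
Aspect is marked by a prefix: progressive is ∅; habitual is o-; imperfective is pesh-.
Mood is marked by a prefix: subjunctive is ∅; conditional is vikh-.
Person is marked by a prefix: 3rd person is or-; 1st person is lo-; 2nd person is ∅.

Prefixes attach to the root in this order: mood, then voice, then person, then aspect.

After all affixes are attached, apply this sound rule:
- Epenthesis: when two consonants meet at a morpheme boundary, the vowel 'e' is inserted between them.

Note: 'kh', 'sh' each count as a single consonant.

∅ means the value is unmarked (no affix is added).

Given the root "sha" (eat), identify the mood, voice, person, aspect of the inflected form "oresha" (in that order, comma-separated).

subjunctive, causative, 3rd person, progressive

Segment: or-sha.
mood: ∅ → subjunctive.
voice: ∅ → causative.
person: or- → 3rd person.
aspect: ∅ → progressive.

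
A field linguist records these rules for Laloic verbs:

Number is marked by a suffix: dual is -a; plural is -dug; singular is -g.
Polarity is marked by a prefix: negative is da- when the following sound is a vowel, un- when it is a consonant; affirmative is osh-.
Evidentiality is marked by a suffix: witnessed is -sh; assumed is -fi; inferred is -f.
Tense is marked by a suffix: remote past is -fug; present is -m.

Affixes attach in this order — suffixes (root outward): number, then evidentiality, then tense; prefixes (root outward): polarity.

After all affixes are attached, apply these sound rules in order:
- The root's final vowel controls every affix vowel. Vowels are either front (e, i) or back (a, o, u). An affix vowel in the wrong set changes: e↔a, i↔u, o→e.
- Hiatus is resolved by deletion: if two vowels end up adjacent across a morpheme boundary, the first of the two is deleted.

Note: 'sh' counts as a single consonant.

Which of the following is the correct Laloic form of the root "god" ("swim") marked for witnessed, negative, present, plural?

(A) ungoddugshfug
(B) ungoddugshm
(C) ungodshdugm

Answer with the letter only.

B

Attach polarity negative un- (before consonant 'g') → ungod.
Attach number plural -dug → ungoddug.
Attach evidentiality witnessed -sh → ungoddugsh.
Attach tense present -m → ungoddugshm.
Vowel harmony: no change.
Vowel deletion: no change.
So the correct form is ungoddugshm, option (B).
(C) ungodshdugm is wrong: it has the affixes in the wrong order.
(A) ungoddugshfug is wrong: it uses remote past instead of present for tense.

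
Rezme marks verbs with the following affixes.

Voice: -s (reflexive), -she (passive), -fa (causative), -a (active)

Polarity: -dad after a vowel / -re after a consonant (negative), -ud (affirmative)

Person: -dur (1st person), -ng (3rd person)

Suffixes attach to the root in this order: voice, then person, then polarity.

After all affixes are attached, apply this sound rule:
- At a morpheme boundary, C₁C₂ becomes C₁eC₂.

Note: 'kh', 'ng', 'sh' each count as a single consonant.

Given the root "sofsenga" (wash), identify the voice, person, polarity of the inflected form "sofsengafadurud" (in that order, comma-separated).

causative, 1st person, affirmative

Segment: sofsenga-fa-dur-ud.
voice: -fa → causative.
person: -dur → 1st person.
polarity: -ud → affirmative.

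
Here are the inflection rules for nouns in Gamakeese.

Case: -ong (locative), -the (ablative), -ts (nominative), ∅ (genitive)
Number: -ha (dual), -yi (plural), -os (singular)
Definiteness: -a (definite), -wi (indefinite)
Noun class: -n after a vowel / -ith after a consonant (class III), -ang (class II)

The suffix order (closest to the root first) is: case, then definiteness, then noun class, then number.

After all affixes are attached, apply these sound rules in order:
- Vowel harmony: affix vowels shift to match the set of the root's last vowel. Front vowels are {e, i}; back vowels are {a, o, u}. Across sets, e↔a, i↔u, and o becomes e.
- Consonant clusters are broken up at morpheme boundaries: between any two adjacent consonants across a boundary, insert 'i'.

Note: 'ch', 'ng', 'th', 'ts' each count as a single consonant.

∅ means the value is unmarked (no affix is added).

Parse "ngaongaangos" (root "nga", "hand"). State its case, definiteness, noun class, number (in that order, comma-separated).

Segment: nga-ong-a-ang-os.
case: -ong → locative.
definiteness: -a → definite.
noun class: -ang → class II.
number: -os → singular.

locative, definite, class II, singular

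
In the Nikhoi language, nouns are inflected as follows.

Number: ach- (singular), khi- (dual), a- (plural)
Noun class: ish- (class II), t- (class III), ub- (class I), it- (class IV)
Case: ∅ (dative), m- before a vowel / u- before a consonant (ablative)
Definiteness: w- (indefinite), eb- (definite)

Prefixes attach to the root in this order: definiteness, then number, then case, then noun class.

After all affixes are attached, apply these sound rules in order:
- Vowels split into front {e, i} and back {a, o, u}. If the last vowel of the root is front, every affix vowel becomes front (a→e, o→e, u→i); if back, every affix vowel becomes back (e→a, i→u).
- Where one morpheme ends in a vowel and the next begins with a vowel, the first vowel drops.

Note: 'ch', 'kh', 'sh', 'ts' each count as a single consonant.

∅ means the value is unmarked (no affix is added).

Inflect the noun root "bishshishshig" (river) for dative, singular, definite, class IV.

itechebbishshishshig

Attach definiteness definite eb- → ebbishshishshig.
Attach number singular ach- → achebbishshishshig.
case = dative: zero marking, form stays achebbishshishshig.
Attach noun class class IV it- → itachebbishshishshig.
Apply vowel harmony: itachebbishshishshig → itechebbishshishshig.
Vowel deletion: no change.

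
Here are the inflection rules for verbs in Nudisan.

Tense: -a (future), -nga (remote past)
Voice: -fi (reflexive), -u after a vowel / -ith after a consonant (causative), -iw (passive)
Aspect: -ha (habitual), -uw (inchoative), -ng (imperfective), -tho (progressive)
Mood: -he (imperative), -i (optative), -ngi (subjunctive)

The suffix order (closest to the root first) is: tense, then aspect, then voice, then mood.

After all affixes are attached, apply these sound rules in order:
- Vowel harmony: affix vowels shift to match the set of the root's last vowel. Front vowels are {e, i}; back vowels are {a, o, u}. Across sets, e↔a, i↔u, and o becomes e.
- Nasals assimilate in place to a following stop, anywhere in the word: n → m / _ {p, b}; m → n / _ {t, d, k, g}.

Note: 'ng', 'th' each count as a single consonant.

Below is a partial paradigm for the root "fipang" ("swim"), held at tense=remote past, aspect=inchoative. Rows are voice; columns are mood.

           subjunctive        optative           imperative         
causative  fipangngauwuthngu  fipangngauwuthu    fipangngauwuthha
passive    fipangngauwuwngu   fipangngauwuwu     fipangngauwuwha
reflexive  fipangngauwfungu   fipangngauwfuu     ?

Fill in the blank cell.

Attach tense remote past -nga → fipangnga.
Attach aspect inchoative -uw → fipangngauw.
Attach voice reflexive -fi → fipangngauwfi.
Attach mood imperative -he → fipangngauwfihe.
Apply vowel harmony: fipangngauwfihe → fipangngauwfuha.
Nasal assimilation: no change.

fipangngauwfuha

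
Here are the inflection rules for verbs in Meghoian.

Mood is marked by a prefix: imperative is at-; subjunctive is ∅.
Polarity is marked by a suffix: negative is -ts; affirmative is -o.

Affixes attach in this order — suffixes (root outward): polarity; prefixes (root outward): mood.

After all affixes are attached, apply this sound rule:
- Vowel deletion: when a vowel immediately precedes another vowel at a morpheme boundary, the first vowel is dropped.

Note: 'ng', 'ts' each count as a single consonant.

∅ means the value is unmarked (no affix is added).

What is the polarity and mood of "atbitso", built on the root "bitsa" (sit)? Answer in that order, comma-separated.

Segment: at-bitsa-o.
polarity: -o → affirmative.
mood: at- → imperative.

affirmative, imperative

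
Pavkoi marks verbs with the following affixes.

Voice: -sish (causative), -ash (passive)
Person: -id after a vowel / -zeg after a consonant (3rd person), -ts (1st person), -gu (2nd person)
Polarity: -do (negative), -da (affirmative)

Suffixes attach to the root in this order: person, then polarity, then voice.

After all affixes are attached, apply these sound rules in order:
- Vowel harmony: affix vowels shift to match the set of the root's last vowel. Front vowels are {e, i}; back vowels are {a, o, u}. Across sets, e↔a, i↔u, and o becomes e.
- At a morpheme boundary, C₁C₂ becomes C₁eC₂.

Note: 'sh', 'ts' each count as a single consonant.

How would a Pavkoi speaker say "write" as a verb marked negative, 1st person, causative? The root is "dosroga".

Attach person 1st person -ts → dosrogats.
Attach polarity negative -do → dosrogatsdo.
Attach voice causative -sish → dosrogatsdosish.
Apply vowel harmony: dosrogatsdosish → dosrogatsdosush.
Apply epenthesis: dosrogatsdosush → dosrogatsedosush.

dosrogatsedosush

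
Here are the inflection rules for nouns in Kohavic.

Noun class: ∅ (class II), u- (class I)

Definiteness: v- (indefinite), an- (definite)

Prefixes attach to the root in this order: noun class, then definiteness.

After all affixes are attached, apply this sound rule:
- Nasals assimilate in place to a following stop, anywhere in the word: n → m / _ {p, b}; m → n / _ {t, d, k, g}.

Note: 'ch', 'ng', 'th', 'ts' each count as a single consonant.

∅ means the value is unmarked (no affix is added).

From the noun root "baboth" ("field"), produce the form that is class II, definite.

ambaboth

noun class = class II: zero marking, form stays baboth.
Attach definiteness definite an- → anbaboth.
Apply nasal assimilation: anbaboth → ambaboth.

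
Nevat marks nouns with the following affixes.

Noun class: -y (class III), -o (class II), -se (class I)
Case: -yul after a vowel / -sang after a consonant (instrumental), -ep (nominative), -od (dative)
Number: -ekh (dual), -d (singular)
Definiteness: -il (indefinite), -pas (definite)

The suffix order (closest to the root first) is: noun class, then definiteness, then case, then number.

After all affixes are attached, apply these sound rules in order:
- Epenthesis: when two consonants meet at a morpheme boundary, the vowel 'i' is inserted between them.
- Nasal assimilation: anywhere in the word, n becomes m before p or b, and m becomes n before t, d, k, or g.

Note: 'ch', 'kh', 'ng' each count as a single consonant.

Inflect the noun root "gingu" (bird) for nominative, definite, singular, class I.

gingusepasepid

Attach noun class class I -se → ginguse.
Attach definiteness definite -pas → gingusepas.
Attach case nominative -ep → gingusepasep.
Attach number singular -d → gingusepasepd.
Apply epenthesis: gingusepasepd → gingusepasepid.
Nasal assimilation: no change.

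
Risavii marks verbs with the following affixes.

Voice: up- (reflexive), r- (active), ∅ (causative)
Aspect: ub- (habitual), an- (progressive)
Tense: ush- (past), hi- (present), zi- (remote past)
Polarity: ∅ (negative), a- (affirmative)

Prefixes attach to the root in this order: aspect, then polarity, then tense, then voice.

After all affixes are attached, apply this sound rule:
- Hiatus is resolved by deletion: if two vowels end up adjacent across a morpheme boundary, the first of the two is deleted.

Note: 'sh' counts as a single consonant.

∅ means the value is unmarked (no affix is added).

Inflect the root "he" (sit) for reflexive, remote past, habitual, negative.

upzubhe

Attach aspect habitual ub- → ubhe.
polarity = negative: zero marking, form stays ubhe.
Attach tense remote past zi- → ziubhe.
Attach voice reflexive up- → upziubhe.
Apply vowel deletion: upziubhe → upzubhe.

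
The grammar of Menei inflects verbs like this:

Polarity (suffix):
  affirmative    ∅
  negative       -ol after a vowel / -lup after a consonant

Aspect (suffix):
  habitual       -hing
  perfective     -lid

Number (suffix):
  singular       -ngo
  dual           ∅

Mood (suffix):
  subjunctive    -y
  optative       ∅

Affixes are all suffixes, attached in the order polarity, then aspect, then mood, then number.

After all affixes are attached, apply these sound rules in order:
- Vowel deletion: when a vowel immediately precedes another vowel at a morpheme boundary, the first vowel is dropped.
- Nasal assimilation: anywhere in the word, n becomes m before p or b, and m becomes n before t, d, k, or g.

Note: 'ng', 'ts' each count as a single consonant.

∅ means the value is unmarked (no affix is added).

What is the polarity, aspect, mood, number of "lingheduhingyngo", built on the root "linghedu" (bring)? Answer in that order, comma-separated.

affirmative, habitual, subjunctive, singular

Segment: linghedu-hing-y-ngo.
polarity: ∅ → affirmative.
aspect: -hing → habitual.
mood: -y → subjunctive.
number: -ngo → singular.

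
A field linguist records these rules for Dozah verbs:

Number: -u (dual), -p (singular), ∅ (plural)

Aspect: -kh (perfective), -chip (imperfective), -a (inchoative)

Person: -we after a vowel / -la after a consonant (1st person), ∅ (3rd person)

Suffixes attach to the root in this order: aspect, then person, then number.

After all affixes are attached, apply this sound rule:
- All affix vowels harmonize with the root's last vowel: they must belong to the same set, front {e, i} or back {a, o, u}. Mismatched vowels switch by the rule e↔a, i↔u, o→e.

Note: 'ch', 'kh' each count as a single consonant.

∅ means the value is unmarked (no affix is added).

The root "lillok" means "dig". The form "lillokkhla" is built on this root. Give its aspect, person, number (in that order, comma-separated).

perfective, 1st person, plural

Segment: lillok-kh-la.
aspect: -kh → perfective.
person: -we/la → 1st person.
number: ∅ → plural.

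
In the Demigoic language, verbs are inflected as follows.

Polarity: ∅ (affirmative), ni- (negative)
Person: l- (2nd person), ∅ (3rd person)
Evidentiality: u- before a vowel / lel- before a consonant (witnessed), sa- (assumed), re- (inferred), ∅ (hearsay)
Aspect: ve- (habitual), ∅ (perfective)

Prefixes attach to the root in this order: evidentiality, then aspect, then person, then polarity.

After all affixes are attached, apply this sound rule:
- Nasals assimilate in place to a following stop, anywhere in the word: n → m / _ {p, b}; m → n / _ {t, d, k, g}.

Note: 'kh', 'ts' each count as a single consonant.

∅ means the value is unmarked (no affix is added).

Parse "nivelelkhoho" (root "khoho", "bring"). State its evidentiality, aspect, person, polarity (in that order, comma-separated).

witnessed, habitual, 3rd person, negative

Segment: ni-ve-lel-khoho.
evidentiality: u/lel- → witnessed.
aspect: ve- → habitual.
person: ∅ → 3rd person.
polarity: ni- → negative.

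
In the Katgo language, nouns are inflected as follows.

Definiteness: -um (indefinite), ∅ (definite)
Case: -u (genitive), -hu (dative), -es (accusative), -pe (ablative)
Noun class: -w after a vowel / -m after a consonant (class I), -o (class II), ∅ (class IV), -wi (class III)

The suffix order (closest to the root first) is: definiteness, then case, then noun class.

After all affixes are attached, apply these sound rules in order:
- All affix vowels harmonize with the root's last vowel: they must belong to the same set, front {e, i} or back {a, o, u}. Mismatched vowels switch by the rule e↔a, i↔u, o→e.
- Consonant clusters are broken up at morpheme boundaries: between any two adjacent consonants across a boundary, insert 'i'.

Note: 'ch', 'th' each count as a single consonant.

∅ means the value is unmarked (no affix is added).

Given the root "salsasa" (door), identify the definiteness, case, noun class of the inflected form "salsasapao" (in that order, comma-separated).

definite, ablative, class II

Segment: salsasa-pe-o.
definiteness: ∅ → definite.
case: -pe → ablative.
noun class: -o → class II.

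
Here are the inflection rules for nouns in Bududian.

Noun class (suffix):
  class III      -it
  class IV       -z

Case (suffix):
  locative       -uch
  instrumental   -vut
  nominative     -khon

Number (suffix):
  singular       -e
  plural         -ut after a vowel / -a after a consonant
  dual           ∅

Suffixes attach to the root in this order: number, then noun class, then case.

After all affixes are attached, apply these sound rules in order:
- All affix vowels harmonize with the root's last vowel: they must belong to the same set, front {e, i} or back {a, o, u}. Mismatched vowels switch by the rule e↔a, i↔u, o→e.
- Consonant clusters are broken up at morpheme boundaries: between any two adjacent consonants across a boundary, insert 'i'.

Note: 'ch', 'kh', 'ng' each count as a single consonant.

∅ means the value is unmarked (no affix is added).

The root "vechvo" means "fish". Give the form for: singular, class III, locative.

vechvoautuch

Attach number singular -e → vechvoe.
Attach noun class class III -it → vechvoeit.
Attach case locative -uch → vechvoeituch.
Apply vowel harmony: vechvoeituch → vechvoautuch.
Epenthesis: no change.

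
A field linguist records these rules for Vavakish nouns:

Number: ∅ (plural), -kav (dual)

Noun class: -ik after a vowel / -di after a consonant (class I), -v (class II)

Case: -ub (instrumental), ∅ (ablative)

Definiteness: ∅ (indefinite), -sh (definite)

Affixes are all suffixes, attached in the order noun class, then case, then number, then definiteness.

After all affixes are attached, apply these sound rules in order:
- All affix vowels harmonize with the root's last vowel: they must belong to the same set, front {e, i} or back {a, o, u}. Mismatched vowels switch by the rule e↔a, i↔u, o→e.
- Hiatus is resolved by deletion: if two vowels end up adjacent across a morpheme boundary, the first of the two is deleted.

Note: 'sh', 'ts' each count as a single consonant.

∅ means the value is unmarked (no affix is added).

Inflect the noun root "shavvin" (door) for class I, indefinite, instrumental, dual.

shavvindibkev

Attach noun class class I -di (after consonant 'n') → shavvindi.
Attach case instrumental -ub → shavvindiub.
Attach number dual -kav → shavvindiubkav.
definiteness = indefinite: zero marking, form stays shavvindiubkav.
Apply vowel harmony: shavvindiubkav → shavvindiibkev.
Apply vowel deletion: shavvindiibkev → shavvindibkev.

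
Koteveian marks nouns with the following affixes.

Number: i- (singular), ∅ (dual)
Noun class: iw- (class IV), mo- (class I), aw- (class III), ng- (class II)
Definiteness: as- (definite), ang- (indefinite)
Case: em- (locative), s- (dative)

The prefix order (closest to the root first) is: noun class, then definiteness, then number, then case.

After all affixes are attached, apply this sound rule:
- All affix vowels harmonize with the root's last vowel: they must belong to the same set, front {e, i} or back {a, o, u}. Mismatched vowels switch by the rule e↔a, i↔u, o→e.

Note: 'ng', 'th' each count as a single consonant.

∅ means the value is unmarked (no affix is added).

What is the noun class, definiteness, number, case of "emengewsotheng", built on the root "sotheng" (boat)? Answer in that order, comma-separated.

Segment: em-ang-aw-sotheng.
noun class: aw- → class III.
definiteness: ang- → indefinite.
number: ∅ → dual.
case: em- → locative.

class III, indefinite, dual, locative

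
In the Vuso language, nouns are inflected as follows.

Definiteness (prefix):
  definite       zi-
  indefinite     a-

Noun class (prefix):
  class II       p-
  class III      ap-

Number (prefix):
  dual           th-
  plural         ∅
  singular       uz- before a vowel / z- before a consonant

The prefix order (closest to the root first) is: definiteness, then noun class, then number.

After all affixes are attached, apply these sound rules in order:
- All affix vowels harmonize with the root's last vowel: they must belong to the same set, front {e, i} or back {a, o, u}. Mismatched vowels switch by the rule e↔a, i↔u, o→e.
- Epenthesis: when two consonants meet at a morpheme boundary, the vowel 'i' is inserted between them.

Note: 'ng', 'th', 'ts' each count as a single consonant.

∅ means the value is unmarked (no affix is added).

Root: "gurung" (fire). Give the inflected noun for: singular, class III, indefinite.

Attach definiteness indefinite a- → agurung.
Attach noun class class III ap- → apagurung.
Attach number singular uz- (before vowel 'a') → uzapagurung.
Vowel harmony: no change.
Epenthesis: no change.

uzapagurung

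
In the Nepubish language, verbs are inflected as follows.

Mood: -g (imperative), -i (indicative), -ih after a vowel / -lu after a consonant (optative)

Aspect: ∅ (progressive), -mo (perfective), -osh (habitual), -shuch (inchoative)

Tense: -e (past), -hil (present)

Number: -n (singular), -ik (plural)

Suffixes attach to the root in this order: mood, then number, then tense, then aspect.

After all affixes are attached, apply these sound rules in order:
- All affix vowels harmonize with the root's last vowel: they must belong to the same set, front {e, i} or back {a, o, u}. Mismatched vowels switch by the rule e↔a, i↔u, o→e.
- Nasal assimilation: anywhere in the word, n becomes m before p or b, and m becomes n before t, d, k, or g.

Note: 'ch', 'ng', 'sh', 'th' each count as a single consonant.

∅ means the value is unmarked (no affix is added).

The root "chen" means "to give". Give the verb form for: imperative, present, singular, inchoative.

chengnhilshich

Attach mood imperative -g → cheng.
Attach number singular -n → chengn.
Attach tense present -hil → chengnhil.
Attach aspect inchoative -shuch → chengnhilshuch.
Apply vowel harmony: chengnhilshuch → chengnhilshich.
Nasal assimilation: no change.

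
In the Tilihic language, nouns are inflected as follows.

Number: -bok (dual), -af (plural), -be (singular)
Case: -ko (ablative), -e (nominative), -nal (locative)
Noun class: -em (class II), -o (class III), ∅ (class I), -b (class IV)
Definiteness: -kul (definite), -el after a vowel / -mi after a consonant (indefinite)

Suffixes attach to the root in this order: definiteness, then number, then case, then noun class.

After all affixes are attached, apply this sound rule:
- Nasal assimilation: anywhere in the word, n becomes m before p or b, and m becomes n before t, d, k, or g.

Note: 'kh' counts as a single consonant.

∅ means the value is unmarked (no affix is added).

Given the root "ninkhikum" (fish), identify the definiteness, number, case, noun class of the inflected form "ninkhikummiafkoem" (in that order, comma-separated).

Segment: ninkhikum-mi-af-ko-em.
definiteness: -el/mi → indefinite.
number: -af → plural.
case: -ko → ablative.
noun class: -em → class II.

indefinite, plural, ablative, class II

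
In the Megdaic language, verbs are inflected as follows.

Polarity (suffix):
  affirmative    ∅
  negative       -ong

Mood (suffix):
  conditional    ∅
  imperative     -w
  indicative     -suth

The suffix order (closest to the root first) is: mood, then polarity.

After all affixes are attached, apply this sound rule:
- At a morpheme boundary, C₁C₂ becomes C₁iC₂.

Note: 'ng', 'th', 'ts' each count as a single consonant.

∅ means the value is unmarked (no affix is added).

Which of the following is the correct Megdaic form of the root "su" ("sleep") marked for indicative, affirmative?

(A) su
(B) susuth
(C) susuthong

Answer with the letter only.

B

Attach mood indicative -suth → susuth.
polarity = affirmative: zero marking, form stays susuth.
Epenthesis: no change.
So the correct form is susuth, option (B).
(C) susuthong is wrong: it uses negative instead of affirmative for polarity.
(A) su is wrong: it uses conditional instead of indicative for mood.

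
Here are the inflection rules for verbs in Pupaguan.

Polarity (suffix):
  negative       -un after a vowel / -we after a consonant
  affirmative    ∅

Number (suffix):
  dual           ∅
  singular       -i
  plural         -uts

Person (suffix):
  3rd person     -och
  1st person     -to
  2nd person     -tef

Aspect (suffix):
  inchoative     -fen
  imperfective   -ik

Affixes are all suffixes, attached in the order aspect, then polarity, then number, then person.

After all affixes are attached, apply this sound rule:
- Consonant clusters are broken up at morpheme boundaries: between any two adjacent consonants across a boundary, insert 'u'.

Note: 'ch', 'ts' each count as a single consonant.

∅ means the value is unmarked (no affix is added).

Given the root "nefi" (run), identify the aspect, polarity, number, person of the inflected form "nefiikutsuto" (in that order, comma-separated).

Segment: nefi-ik-uts-to.
aspect: -ik → imperfective.
polarity: ∅ → affirmative.
number: -uts → plural.
person: -to → 1st person.

imperfective, affirmative, plural, 1st person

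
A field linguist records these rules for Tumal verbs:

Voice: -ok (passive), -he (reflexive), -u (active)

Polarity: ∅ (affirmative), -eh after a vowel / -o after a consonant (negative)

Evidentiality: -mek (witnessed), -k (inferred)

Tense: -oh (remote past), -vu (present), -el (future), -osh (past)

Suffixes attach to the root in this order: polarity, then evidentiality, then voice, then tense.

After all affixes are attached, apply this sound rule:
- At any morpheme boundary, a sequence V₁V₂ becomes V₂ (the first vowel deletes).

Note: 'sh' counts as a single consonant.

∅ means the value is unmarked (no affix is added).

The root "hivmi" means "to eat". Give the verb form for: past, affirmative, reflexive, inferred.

polarity = affirmative: zero marking, form stays hivmi.
Attach evidentiality inferred -k → hivmik.
Attach voice reflexive -he → hivmikhe.
Attach tense past -osh → hivmikheosh.
Apply vowel deletion: hivmikheosh → hivmikhosh.

hivmikhosh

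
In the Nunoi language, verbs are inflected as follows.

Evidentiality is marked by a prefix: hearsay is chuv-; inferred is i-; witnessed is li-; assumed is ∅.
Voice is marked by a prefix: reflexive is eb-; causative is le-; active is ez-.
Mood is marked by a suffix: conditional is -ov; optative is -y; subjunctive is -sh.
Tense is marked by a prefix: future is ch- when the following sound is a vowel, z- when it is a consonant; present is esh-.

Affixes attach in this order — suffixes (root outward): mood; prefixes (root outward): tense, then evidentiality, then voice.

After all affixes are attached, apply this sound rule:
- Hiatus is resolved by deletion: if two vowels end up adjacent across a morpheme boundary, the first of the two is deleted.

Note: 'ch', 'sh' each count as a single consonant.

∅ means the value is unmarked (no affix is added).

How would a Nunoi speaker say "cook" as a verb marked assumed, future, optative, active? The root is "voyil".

Attach mood optative -y → voyily.
Attach tense future z- (before consonant 'v') → zvoyily.
evidentiality = assumed: zero marking, form stays zvoyily.
Attach voice active ez- → ezzvoyily.
Vowel deletion: no change.

ezzvoyily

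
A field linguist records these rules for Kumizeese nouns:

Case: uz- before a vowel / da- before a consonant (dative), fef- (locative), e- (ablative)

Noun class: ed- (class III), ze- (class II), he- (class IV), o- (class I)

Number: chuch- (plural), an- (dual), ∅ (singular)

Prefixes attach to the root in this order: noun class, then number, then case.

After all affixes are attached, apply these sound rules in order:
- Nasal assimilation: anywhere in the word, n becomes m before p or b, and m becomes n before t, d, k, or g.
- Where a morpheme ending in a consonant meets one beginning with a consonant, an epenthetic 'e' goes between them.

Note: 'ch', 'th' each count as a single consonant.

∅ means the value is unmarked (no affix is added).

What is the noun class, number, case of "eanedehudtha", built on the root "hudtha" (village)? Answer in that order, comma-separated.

Segment: e-an-ed-hudtha.
noun class: ed- → class III.
number: an- → dual.
case: e- → ablative.

class III, dual, ablative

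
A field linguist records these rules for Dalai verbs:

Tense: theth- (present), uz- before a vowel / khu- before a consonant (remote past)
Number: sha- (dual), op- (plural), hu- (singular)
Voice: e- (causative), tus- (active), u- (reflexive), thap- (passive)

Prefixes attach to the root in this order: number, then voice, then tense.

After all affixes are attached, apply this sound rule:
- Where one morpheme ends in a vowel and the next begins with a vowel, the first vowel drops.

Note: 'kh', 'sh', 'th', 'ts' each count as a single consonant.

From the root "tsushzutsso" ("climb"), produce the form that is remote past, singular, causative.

Attach number singular hu- → hutsushzutsso.
Attach voice causative e- → ehutsushzutsso.
Attach tense remote past uz- (before vowel 'e') → uzehutsushzutsso.
Vowel deletion: no change.

uzehutsushzutsso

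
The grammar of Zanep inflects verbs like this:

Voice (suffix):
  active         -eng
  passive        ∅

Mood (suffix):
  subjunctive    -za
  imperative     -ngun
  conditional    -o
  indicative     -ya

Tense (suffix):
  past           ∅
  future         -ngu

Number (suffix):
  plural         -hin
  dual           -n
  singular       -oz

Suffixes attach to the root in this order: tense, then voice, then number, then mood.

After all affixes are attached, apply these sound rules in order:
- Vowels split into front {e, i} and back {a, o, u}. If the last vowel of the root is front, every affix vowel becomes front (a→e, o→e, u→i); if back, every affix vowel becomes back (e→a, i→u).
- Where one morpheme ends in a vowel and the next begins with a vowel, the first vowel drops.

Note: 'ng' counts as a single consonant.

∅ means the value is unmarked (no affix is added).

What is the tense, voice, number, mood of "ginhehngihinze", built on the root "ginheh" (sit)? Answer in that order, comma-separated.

future, passive, plural, subjunctive

Segment: ginheh-ngu-hin-za.
tense: -ngu → future.
voice: ∅ → passive.
number: -hin → plural.
mood: -za → subjunctive.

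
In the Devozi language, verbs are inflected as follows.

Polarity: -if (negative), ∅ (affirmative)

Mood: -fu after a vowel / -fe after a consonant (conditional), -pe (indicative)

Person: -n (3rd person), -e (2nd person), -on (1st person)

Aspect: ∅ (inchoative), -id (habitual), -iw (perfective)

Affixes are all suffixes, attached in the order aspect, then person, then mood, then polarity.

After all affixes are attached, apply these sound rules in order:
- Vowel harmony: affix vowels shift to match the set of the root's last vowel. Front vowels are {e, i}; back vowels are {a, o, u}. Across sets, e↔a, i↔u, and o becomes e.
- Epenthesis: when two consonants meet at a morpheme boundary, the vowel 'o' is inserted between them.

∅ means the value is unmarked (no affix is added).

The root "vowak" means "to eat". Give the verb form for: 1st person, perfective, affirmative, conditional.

Attach aspect perfective -iw → vowakiw.
Attach person 1st person -on → vowakiwon.
Attach mood conditional -fe (after consonant 'n') → vowakiwonfe.
polarity = affirmative: zero marking, form stays vowakiwonfe.
Apply vowel harmony: vowakiwonfe → vowakuwonfa.
Apply epenthesis: vowakuwonfa → vowakuwonofa.

vowakuwonofa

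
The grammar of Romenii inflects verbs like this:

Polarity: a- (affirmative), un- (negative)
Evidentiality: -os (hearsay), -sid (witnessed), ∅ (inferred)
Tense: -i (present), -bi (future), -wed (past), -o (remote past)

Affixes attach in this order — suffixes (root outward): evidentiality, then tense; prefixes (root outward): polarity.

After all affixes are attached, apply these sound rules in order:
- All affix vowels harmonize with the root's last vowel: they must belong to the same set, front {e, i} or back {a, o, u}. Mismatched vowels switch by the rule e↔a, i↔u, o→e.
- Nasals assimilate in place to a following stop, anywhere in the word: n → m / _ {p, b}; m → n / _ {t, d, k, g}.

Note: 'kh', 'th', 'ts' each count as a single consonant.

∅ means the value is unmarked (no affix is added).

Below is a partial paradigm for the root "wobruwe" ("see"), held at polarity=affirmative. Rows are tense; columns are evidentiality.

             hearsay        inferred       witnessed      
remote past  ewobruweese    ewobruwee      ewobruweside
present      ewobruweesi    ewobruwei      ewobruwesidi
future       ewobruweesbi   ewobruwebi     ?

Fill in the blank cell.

Attach polarity affirmative a- → awobruwe.
Attach evidentiality witnessed -sid → awobruwesid.
Attach tense future -bi → awobruwesidbi.
Apply vowel harmony: awobruwesidbi → ewobruwesidbi.
Nasal assimilation: no change.

ewobruwesidbi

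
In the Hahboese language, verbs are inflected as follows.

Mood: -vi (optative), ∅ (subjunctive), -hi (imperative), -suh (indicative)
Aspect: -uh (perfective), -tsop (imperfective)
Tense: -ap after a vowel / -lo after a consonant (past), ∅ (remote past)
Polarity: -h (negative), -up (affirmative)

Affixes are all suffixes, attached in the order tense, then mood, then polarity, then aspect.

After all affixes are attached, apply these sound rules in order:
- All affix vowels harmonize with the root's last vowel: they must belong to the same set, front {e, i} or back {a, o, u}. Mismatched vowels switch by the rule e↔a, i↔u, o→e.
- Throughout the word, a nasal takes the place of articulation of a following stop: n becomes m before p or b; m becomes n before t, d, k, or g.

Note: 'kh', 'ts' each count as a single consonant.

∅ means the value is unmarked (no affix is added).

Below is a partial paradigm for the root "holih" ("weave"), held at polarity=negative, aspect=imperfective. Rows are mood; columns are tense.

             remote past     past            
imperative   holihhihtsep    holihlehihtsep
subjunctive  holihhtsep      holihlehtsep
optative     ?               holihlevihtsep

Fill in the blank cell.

holihvihtsep

tense = remote past: zero marking, form stays holih.
Attach mood optative -vi → holihvi.
Attach polarity negative -h → holihvih.
Attach aspect imperfective -tsop → holihvihtsop.
Apply vowel harmony: holihvihtsop → holihvihtsep.
Nasal assimilation: no change.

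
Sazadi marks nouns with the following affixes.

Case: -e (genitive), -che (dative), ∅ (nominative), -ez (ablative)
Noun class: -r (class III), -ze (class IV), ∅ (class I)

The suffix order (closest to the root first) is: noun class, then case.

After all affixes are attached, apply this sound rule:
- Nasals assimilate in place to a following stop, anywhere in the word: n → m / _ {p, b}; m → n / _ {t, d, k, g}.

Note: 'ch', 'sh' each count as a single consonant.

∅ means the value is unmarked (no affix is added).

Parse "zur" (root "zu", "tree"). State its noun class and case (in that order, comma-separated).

Segment: zu-r.
noun class: -r → class III.
case: ∅ → nominative.

class III, nominative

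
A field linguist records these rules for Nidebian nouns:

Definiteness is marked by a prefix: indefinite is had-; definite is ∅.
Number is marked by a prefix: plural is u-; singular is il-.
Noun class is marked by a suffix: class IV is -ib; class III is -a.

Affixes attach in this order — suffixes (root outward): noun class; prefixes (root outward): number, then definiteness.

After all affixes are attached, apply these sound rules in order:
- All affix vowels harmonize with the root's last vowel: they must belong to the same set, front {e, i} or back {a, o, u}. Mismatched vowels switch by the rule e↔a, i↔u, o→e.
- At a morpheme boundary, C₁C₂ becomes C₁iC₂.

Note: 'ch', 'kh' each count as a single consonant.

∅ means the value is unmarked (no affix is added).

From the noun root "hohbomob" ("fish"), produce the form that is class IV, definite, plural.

Attach number plural u- → uhohbomob.
Attach noun class class IV -ib → uhohbomobib.
definiteness = definite: zero marking, form stays uhohbomobib.
Apply vowel harmony: uhohbomobib → uhohbomobub.
Epenthesis: no change.

uhohbomobub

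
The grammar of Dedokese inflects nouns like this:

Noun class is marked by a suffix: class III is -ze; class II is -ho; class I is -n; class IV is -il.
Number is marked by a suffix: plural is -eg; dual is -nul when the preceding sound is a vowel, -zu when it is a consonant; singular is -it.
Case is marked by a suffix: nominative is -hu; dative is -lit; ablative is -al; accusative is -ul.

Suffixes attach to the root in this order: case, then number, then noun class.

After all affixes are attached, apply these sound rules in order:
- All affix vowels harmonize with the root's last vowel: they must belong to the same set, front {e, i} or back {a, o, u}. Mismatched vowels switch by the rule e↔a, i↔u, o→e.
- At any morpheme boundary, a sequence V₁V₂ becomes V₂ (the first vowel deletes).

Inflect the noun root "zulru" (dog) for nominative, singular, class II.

zulruhutho

Attach case nominative -hu → zulruhu.
Attach number singular -it → zulruhuit.
Attach noun class class II -ho → zulruhuitho.
Apply vowel harmony: zulruhuitho → zulruhuutho.
Apply vowel deletion: zulruhuutho → zulruhutho.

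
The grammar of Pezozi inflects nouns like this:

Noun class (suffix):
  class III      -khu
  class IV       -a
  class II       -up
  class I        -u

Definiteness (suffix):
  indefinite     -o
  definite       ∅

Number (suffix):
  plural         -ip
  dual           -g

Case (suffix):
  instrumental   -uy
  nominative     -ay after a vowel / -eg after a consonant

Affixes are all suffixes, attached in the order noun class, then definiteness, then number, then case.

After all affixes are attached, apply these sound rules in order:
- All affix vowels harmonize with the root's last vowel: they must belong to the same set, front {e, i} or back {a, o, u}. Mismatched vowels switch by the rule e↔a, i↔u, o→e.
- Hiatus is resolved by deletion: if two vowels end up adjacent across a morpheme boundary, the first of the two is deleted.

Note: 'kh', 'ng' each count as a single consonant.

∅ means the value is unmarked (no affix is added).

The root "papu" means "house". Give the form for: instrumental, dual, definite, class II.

papupguy

Attach noun class class II -up → papuup.
definiteness = definite: zero marking, form stays papuup.
Attach number dual -g → papuupg.
Attach case instrumental -uy → papuupguy.
Vowel harmony: no change.
Apply vowel deletion: papuupguy → papupguy.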